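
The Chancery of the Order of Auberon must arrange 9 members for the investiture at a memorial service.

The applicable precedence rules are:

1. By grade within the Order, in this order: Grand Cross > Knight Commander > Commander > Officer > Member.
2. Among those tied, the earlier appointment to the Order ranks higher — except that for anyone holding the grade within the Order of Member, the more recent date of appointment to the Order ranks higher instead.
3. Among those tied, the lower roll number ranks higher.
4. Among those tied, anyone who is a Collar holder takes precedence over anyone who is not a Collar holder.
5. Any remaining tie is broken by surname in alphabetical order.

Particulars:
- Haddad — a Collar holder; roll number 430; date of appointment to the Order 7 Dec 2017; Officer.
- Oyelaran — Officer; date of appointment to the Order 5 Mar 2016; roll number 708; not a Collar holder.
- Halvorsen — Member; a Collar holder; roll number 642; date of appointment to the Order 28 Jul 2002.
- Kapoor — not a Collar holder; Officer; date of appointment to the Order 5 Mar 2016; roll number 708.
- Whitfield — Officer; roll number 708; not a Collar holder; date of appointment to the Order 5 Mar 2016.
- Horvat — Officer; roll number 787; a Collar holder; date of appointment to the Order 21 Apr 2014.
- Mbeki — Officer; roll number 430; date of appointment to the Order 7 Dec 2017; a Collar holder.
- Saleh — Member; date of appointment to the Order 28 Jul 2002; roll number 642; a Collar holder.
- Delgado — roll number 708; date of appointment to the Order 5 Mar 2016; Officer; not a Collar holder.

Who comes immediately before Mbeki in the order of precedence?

Haddad

By grade within the Order: Horvat, Delgado, Kapoor, Oyelaran, Whitfield, Haddad and Mbeki (Officer); then Halvorsen and Saleh (Member).
Among Horvat, Delgado, Kapoor, Oyelaran, Whitfield, Haddad and Mbeki, by date of appointment to the Order (earlier first): Horvat (21 Apr 2014) before Delgado, Kapoor, Oyelaran and Whitfield (5 Mar 2016) before Haddad and Mbeki (7 Dec 2017).
Delgado, Kapoor, Oyelaran and Whitfield all have roll number 708, so the next rule applies.
Delgado, Kapoor, Oyelaran and Whitfield are each not a Collar holder, so the next rule applies.
Among Delgado, Kapoor, Oyelaran and Whitfield, alphabetically by surname: Delgado before Kapoor before Oyelaran before Whitfield.
Haddad and Mbeki both have roll number 430, so the next rule applies.
Haddad and Mbeki are each a Collar holder, so the next rule applies.
Among Haddad and Mbeki, alphabetically by surname: Haddad before Mbeki.
Halvorsen and Saleh both have date of appointment to the Order 28 Jul 2002, so the next rule applies.
Halvorsen and Saleh both have roll number 642, so the next rule applies.
Halvorsen and Saleh are each a Collar holder, so the next rule applies.
Among Halvorsen and Saleh, alphabetically by surname: Halvorsen before Saleh.
Order: Horvat, Delgado, Kapoor, Oyelaran, Whitfield, Haddad, Mbeki, Halvorsen, Saleh.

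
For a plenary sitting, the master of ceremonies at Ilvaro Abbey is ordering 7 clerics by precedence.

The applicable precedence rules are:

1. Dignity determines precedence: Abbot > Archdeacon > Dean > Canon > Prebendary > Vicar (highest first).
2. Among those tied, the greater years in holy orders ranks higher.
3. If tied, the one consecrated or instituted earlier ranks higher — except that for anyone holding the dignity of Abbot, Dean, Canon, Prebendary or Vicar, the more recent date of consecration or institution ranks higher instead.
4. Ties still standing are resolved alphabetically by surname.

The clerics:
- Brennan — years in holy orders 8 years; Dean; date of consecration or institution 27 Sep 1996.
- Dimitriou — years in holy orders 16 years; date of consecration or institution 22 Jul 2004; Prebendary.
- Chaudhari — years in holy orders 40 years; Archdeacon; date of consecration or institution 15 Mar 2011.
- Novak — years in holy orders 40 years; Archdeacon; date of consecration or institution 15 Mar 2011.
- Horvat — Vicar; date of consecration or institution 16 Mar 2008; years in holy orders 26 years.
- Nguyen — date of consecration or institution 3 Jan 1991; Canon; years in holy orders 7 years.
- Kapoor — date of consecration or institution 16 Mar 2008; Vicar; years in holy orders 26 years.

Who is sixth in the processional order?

By dignity: Chaudhari and Novak (Archdeacon); then Brennan (Dean); then Nguyen (Canon); then Dimitriou (Prebendary); then Horvat and Kapoor (Vicar).
Chaudhari and Novak both have years in holy orders 40 years, so the next rule applies.
Chaudhari and Novak both have date of consecration or institution 15 Mar 2011, so the next rule applies.
Among Chaudhari and Novak, alphabetically by surname: Chaudhari before Novak.
Horvat and Kapoor both have years in holy orders 26 years, so the next rule applies.
Horvat and Kapoor both have date of consecration or institution 16 Mar 2008, so the next rule applies.
Among Horvat and Kapoor, alphabetically by surname: Horvat before Kapoor.
Order: Chaudhari, Novak, Brennan, Nguyen, Dimitriou, Horvat, Kapoor.

Horvat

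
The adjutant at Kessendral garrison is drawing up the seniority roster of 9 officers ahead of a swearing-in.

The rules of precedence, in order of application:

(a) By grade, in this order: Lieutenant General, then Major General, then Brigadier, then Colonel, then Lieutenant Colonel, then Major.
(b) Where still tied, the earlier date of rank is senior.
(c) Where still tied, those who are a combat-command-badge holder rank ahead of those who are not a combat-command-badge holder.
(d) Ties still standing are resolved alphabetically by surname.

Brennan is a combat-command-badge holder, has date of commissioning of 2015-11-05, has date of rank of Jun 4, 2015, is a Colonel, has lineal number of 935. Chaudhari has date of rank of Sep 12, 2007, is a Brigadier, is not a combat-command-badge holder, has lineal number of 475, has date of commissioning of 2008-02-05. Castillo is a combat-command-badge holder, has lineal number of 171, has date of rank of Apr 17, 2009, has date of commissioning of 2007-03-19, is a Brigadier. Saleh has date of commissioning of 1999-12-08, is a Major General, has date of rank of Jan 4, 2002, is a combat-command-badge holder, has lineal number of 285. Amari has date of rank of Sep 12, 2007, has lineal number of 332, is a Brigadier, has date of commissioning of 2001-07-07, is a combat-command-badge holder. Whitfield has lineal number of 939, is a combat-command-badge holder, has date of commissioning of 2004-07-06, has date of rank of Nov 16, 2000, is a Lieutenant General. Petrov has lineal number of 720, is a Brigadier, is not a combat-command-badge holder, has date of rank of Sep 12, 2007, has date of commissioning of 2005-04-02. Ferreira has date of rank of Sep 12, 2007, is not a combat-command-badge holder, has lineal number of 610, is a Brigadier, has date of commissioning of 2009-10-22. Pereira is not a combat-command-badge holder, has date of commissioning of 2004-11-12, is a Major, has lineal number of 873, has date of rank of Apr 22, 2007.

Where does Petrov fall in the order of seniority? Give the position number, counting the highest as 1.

6

By grade: Whitfield (Lieutenant General); then Saleh (Major General); then Amari, Chaudhari, Ferreira, Petrov and Castillo (Brigadier); then Brennan (Colonel); then Pereira (Major).
Among Amari, Chaudhari, Ferreira, Petrov and Castillo, by date of rank (earlier first): Amari, Chaudhari, Ferreira and Petrov (Sep 12, 2007) before Castillo (Apr 17, 2009).
Among Amari, Chaudhari, Ferreira and Petrov, a combat-command-badge holder before not a combat-command-badge holder: Amari (a combat-command-badge holder) before Chaudhari, Ferreira and Petrov (not a combat-command-badge holder).
Among Chaudhari, Ferreira and Petrov, alphabetically by surname: Chaudhari before Ferreira before Petrov.
Order: Whitfield, Saleh, Amari, Chaudhari, Ferreira, Petrov, Castillo, Brennan, Pereira. So position 6.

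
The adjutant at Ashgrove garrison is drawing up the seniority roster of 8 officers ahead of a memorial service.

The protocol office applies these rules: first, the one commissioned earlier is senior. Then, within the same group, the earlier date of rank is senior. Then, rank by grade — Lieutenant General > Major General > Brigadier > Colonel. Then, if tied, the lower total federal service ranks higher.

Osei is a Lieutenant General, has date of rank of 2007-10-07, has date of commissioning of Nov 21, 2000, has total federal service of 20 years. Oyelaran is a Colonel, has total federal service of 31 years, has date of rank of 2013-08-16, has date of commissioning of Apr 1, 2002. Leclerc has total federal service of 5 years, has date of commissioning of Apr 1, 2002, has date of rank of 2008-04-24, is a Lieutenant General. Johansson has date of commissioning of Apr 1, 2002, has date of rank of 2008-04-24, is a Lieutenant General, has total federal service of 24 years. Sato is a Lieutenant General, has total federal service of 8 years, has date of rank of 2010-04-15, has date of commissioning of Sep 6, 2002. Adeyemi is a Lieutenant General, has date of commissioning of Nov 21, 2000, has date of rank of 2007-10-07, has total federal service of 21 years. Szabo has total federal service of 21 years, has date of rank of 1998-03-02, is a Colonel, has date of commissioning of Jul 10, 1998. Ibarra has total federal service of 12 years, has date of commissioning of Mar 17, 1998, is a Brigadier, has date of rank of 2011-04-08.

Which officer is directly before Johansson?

Leclerc

By date of commissioning (earlier first): Ibarra (Mar 17, 1998); then Szabo (Jul 10, 1998); then Osei and Adeyemi (both Nov 21, 2000); then Leclerc, Johansson and Oyelaran (each Apr 1, 2002); then Sato (Sep 6, 2002).
Osei and Adeyemi both have date of rank 2007-10-07, so the next rule applies.
Osei and Adeyemi are each Lieutenant General, so the next rule applies.
Among Osei and Adeyemi, by total federal service (lower first): Osei (20 years) before Adeyemi (21 years).
Among Leclerc, Johansson and Oyelaran, by date of rank (earlier first): Leclerc and Johansson (2008-04-24) before Oyelaran (2013-08-16).
Leclerc and Johansson are each Lieutenant General, so the next rule applies.
Among Leclerc and Johansson, by total federal service (lower first): Leclerc (5 years) before Johansson (24 years).
Order: Ibarra, Szabo, Osei, Adeyemi, Leclerc, Johansson, Oyelaran, Sato.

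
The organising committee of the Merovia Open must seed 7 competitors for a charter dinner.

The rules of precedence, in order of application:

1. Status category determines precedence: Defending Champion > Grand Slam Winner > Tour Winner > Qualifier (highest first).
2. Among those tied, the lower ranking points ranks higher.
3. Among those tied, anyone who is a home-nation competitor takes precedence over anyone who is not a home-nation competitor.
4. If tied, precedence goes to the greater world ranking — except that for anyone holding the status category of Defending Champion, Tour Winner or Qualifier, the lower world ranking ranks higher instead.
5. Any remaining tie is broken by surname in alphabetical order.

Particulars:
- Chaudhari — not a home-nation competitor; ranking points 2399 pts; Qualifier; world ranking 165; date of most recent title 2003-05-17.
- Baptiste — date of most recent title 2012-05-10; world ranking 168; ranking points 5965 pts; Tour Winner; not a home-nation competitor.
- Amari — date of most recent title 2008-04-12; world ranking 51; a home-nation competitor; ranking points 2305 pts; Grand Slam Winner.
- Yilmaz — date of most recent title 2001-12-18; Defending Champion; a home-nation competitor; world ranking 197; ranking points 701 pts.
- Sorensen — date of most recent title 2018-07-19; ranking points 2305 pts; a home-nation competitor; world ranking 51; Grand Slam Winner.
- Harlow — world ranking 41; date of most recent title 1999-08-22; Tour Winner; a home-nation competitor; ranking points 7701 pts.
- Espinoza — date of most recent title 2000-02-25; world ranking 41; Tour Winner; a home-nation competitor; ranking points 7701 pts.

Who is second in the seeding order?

By status category: Yilmaz (Defending Champion); then Amari and Sorensen (Grand Slam Winner); then Baptiste, Espinoza and Harlow (Tour Winner); then Chaudhari (Qualifier).
Amari and Sorensen both have ranking points 2305 pts, so the next rule applies.
Amari and Sorensen are each a home-nation competitor, so the next rule applies.
Amari and Sorensen both have world ranking 51, so the next rule applies.
Among Amari and Sorensen, alphabetically by surname: Amari before Sorensen.
Among Baptiste, Espinoza and Harlow, by ranking points (lower first): Baptiste (5965 pts) before Espinoza and Harlow (7701 pts).
Espinoza and Harlow are each a home-nation competitor, so the next rule applies.
Espinoza and Harlow both have world ranking 41, so the next rule applies.
Among Espinoza and Harlow, alphabetically by surname: Espinoza before Harlow.
Order: Yilmaz, Amari, Sorensen, Baptiste, Espinoza, Harlow, Chaudhari.

Amari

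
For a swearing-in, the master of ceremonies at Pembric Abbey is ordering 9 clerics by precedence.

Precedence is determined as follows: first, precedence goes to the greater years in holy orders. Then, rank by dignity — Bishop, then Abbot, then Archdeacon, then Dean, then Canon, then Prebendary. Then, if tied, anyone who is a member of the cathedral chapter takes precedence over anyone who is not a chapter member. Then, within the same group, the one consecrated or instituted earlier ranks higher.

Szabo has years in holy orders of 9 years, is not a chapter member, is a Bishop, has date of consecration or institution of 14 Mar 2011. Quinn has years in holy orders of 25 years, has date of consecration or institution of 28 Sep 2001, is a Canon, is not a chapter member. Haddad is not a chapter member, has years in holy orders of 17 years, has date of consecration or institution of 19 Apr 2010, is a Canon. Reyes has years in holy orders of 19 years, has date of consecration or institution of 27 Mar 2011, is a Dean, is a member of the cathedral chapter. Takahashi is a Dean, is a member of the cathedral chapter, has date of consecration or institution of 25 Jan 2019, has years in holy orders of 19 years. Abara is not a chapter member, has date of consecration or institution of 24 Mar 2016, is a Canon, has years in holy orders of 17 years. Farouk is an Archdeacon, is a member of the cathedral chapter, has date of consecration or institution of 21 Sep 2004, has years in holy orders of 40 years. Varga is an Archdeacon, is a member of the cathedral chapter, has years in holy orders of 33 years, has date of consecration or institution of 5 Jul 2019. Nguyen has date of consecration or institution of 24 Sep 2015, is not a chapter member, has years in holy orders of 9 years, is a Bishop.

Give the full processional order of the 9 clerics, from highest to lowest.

Farouk, Varga, Quinn, Reyes, Takahashi, Haddad, Abara, Szabo, Nguyen

By years in holy orders (higher first): Farouk (40 years); then Varga (33 years); then Quinn (25 years); then Reyes and Takahashi (both 19 years); then Haddad and Abara (both 17 years); then Szabo and Nguyen (both 9 years).
Reyes and Takahashi are each Dean, so the next rule applies.
Reyes and Takahashi are each a member of the cathedral chapter, so the next rule applies.
Among Reyes and Takahashi, by date of consecration or institution (earlier first): Reyes (27 Mar 2011) before Takahashi (25 Jan 2019).
Haddad and Abara are each Canon, so the next rule applies.
Haddad and Abara are each not a chapter member, so the next rule applies.
Among Haddad and Abara, by date of consecration or institution (earlier first): Haddad (19 Apr 2010) before Abara (24 Mar 2016).
Szabo and Nguyen are each Bishop, so the next rule applies.
Szabo and Nguyen are each not a chapter member, so the next rule applies.
Among Szabo and Nguyen, by date of consecration or institution (earlier first): Szabo (14 Mar 2011) before Nguyen (24 Sep 2015).
Full order: Farouk, Varga, Quinn, Reyes, Takahashi, Haddad, Abara, Szabo, Nguyen.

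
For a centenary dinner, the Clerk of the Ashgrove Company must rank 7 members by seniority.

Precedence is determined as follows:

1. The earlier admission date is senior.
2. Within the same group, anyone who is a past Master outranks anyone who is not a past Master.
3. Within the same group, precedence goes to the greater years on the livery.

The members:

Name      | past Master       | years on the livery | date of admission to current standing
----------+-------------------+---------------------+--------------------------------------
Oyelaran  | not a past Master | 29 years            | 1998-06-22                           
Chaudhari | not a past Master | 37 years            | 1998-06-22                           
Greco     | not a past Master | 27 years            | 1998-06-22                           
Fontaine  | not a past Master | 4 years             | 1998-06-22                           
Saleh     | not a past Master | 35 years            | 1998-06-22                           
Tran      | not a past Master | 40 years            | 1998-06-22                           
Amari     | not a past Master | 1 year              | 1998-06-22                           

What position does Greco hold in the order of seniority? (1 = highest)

5

By date of admission to current standing (earlier first): Tran, Chaudhari, Saleh, Oyelaran, Greco, Fontaine and Amari (each 1998-06-22).
Tran, Chaudhari, Saleh, Oyelaran, Greco, Fontaine and Amari are each not a past Master, so the next rule applies.
Among Tran, Chaudhari, Saleh, Oyelaran, Greco, Fontaine and Amari, by years on the livery (higher first): Tran (40 years) before Chaudhari (37 years) before Saleh (35 years) before Oyelaran (29 years) before Greco (27 years) before Fontaine (4 years) before Amari (1 year).
Order: Tran, Chaudhari, Saleh, Oyelaran, Greco, Fontaine, Amari. So position 5.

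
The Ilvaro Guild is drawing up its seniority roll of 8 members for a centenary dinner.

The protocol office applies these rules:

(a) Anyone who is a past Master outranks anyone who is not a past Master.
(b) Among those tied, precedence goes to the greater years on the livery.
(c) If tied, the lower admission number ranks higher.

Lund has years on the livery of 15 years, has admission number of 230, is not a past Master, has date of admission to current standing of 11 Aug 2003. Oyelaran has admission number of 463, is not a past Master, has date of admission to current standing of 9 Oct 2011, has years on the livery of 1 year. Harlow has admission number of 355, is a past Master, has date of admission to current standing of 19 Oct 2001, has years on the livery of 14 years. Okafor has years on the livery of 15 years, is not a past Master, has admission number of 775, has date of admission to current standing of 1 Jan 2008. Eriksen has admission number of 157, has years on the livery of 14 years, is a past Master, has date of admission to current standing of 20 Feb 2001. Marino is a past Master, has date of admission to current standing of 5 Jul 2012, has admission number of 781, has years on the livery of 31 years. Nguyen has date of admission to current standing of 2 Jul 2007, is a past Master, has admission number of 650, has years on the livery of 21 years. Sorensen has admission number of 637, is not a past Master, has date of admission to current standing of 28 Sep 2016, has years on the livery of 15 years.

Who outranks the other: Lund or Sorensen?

By the first rule: Marino, Nguyen, Eriksen and Harlow (each a past Master); then Lund, Sorensen, Okafor and Oyelaran (each not a past Master).
Among Marino, Nguyen, Eriksen and Harlow, by years on the livery (higher first): Marino (31 years) before Nguyen (21 years) before Eriksen and Harlow (14 years).
Among Eriksen and Harlow, by admission number (lower first): Eriksen (157) before Harlow (355).
Among Lund, Sorensen, Okafor and Oyelaran, by years on the livery (higher first): Lund, Sorensen and Okafor (15 years) before Oyelaran (1 year).
Among Lund, Sorensen and Okafor, by admission number (lower first): Lund (230) before Sorensen (637) before Okafor (775).
So Lund takes precedence.

Lund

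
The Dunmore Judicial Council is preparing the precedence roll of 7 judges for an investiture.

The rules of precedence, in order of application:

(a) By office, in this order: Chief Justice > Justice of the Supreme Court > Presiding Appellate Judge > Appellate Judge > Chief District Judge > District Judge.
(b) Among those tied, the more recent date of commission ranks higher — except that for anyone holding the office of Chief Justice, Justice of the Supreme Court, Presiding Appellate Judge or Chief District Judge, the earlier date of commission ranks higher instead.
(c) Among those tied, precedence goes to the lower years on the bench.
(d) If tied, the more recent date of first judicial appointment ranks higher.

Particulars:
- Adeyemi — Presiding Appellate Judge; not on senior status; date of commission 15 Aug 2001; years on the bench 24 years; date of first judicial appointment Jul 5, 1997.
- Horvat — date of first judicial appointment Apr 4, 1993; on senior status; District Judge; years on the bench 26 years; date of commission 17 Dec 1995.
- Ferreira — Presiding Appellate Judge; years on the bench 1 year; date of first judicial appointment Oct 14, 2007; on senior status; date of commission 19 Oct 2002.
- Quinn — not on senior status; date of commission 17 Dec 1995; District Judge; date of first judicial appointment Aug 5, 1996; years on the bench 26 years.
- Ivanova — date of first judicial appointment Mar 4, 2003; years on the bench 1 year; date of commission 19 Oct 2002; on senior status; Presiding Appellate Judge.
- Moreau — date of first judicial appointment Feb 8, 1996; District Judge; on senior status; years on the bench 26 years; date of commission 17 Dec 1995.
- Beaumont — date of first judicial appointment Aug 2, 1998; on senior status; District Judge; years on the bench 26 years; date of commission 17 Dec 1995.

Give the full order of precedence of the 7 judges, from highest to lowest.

Adeyemi, Ferreira, Ivanova, Beaumont, Quinn, Moreau, Horvat

By office: Adeyemi, Ferreira and Ivanova (Presiding Appellate Judge); then Beaumont, Quinn, Moreau and Horvat (District Judge).
Among Adeyemi, Ferreira and Ivanova, by date of commission (earlier first) (reversed rule for this group): Adeyemi (15 Aug 2001) before Ferreira and Ivanova (19 Oct 2002).
Ferreira and Ivanova both have years on the bench 1 year, so the next rule applies.
Among Ferreira and Ivanova, by date of first judicial appointment (later first): Ferreira (Oct 14, 2007) before Ivanova (Mar 4, 2003).
Beaumont, Quinn, Moreau and Horvat all have date of commission 17 Dec 1995, so the next rule applies.
Beaumont, Quinn, Moreau and Horvat all have years on the bench 26 years, so the next rule applies.
Among Beaumont, Quinn, Moreau and Horvat, by date of first judicial appointment (later first): Beaumont (Aug 2, 1998) before Quinn (Aug 5, 1996) before Moreau (Feb 8, 1996) before Horvat (Apr 4, 1993).
Full order: Adeyemi, Ferreira, Ivanova, Beaumont, Quinn, Moreau, Horvat.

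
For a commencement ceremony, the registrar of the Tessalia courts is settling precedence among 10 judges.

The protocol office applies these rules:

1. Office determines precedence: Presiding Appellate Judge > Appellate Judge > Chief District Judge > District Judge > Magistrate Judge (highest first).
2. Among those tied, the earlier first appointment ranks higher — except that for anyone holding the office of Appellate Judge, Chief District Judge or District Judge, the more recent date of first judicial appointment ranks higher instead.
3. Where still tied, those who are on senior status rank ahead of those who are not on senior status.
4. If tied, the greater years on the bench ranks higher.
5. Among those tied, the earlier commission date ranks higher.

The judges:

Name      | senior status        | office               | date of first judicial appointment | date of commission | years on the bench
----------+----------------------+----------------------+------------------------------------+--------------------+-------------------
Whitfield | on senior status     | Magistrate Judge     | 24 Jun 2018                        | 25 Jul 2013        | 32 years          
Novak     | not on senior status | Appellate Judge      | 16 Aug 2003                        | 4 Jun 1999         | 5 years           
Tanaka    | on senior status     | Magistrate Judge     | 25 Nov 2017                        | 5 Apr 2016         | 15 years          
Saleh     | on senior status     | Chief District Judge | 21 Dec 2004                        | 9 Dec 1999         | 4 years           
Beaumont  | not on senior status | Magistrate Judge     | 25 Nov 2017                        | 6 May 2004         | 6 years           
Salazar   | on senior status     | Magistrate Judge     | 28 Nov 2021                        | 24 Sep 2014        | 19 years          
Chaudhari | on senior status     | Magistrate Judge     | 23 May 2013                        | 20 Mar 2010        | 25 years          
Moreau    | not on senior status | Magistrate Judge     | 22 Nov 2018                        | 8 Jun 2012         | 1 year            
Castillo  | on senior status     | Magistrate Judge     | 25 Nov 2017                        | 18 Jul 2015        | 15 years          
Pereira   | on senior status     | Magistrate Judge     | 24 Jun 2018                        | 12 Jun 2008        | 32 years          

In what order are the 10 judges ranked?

Novak, Saleh, Chaudhari, Castillo, Tanaka, Beaumont, Pereira, Whitfield, Moreau, Salazar

By office: Novak (Appellate Judge); then Saleh (Chief District Judge); then Chaudhari, Castillo, Tanaka, Beaumont, Pereira, Whitfield, Moreau and Salazar (Magistrate Judge).
Among Chaudhari, Castillo, Tanaka, Beaumont, Pereira, Whitfield, Moreau and Salazar, by date of first judicial appointment (earlier first): Chaudhari (23 May 2013) before Castillo, Tanaka and Beaumont (25 Nov 2017) before Pereira and Whitfield (24 Jun 2018) before Moreau (22 Nov 2018) before Salazar (28 Nov 2021).
Among Castillo, Tanaka and Beaumont, on senior status before not on senior status: Castillo and Tanaka (on senior status) before Beaumont (not on senior status).
Castillo and Tanaka both have years on the bench 15 years, so the next rule applies.
Among Castillo and Tanaka, by date of commission (earlier first): Castillo (18 Jul 2015) before Tanaka (5 Apr 2016).
Pereira and Whitfield are each on senior status, so the next rule applies.
Pereira and Whitfield both have years on the bench 32 years, so the next rule applies.
Among Pereira and Whitfield, by date of commission (earlier first): Pereira (12 Jun 2008) before Whitfield (25 Jul 2013).
Full order: Novak, Saleh, Chaudhari, Castillo, Tanaka, Beaumont, Pereira, Whitfield, Moreau, Salazar.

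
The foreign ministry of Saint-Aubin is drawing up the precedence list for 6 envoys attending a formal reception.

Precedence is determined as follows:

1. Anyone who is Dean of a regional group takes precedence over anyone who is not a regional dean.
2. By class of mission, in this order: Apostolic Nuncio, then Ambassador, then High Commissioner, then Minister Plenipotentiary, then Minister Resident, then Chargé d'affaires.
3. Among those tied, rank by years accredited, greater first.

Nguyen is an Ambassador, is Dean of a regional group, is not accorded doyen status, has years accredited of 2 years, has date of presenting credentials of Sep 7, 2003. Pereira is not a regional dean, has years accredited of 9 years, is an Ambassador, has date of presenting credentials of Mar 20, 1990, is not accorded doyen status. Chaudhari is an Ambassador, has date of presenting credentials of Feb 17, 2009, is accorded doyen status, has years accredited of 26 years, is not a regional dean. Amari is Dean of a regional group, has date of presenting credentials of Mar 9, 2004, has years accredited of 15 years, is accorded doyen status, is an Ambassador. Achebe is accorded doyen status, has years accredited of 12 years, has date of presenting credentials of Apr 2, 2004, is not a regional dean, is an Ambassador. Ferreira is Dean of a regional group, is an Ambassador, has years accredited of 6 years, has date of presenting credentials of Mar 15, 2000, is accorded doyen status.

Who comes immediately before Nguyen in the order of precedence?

Ferreira

By the first rule: Amari, Ferreira and Nguyen (each Dean of a regional group); then Chaudhari, Achebe and Pereira (each not a regional dean).
Amari, Ferreira and Nguyen are each Ambassador, so the next rule applies.
Among Amari, Ferreira and Nguyen, by years accredited (higher first): Amari (15 years) before Ferreira (6 years) before Nguyen (2 years).
Chaudhari, Achebe and Pereira are each Ambassador, so the next rule applies.
Among Chaudhari, Achebe and Pereira, by years accredited (higher first): Chaudhari (26 years) before Achebe (12 years) before Pereira (9 years).
Order: Amari, Ferreira, Nguyen, Chaudhari, Achebe, Pereira.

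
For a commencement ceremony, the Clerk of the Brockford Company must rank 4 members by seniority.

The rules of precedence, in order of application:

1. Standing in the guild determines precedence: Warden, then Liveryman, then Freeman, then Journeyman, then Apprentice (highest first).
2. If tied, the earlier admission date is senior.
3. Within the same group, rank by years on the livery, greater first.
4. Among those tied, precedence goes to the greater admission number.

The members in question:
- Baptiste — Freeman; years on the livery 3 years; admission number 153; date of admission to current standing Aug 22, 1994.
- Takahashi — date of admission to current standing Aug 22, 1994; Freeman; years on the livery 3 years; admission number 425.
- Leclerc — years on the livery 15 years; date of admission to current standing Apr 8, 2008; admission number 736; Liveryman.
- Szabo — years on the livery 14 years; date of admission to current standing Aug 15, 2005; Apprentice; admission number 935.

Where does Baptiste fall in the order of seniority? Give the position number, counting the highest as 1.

3

By standing in the guild: Leclerc (Liveryman); then Takahashi and Baptiste (Freeman); then Szabo (Apprentice).
Takahashi and Baptiste both have date of admission to current standing Aug 22, 1994, so the next rule applies.
Takahashi and Baptiste both have years on the livery 3 years, so the next rule applies.
Among Takahashi and Baptiste, by admission number (higher first): Takahashi (425) before Baptiste (153).
Order: Leclerc, Takahashi, Baptiste, Szabo. So position 3.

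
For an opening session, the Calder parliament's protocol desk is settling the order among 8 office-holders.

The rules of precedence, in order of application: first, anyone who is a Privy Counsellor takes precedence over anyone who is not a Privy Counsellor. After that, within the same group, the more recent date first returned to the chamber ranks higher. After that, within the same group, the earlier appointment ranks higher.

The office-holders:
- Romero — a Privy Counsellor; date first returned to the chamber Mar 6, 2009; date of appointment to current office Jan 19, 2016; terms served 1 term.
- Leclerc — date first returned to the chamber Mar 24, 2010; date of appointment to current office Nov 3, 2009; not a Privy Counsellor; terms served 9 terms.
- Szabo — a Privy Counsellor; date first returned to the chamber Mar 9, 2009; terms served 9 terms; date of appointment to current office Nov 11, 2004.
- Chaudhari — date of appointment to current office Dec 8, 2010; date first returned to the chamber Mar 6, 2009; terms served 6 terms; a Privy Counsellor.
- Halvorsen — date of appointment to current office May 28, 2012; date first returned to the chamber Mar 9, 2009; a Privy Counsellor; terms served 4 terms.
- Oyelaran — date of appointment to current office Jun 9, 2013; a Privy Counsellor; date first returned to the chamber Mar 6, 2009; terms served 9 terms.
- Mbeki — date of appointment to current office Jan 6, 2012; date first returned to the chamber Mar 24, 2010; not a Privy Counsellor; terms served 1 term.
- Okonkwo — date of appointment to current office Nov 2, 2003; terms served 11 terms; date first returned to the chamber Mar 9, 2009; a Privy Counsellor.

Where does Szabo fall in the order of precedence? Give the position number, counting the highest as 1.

2

By the first rule: Okonkwo, Szabo, Halvorsen, Chaudhari, Oyelaran and Romero (each a Privy Counsellor); then Leclerc and Mbeki (both not a Privy Counsellor).
Among Okonkwo, Szabo, Halvorsen, Chaudhari, Oyelaran and Romero, by date first returned to the chamber (later first): Okonkwo, Szabo and Halvorsen (Mar 9, 2009) before Chaudhari, Oyelaran and Romero (Mar 6, 2009).
Among Okonkwo, Szabo and Halvorsen, by date of appointment to current office (earlier first): Okonkwo (Nov 2, 2003) before Szabo (Nov 11, 2004) before Halvorsen (May 28, 2012).
Among Chaudhari, Oyelaran and Romero, by date of appointment to current office (earlier first): Chaudhari (Dec 8, 2010) before Oyelaran (Jun 9, 2013) before Romero (Jan 19, 2016).
Leclerc and Mbeki both have date first returned to the chamber Mar 24, 2010, so the next rule applies.
Among Leclerc and Mbeki, by date of appointment to current office (earlier first): Leclerc (Nov 3, 2009) before Mbeki (Jan 6, 2012).
Order: Okonkwo, Szabo, Halvorsen, Chaudhari, Oyelaran, Romero, Leclerc, Mbeki. So position 2.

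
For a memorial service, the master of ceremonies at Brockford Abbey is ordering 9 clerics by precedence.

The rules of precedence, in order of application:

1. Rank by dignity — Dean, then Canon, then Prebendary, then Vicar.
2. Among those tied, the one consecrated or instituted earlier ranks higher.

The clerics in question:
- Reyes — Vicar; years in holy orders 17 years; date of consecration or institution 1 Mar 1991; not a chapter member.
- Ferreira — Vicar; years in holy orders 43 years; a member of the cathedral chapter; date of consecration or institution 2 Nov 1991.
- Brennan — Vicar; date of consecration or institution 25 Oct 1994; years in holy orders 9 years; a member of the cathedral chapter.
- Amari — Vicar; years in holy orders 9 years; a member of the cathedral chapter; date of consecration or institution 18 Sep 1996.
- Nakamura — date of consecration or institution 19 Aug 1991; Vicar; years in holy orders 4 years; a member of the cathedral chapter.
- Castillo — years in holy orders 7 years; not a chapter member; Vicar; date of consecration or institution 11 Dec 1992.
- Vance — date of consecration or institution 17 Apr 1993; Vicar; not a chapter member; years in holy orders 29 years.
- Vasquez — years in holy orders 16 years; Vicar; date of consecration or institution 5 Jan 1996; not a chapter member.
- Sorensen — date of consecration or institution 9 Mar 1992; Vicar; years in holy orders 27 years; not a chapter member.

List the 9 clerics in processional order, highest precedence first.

By dignity: Reyes, Nakamura, Ferreira, Sorensen, Castillo, Vance, Brennan, Vasquez and Amari (Vicar).
Among Reyes, Nakamura, Ferreira, Sorensen, Castillo, Vance, Brennan, Vasquez and Amari, by date of consecration or institution (earlier first): Reyes (1 Mar 1991) before Nakamura (19 Aug 1991) before Ferreira (2 Nov 1991) before Sorensen (9 Mar 1992) before Castillo (11 Dec 1992) before Vance (17 Apr 1993) before Brennan (25 Oct 1994) before Vasquez (5 Jan 1996) before Amari (18 Sep 1996).
Full order: Reyes, Nakamura, Ferreira, Sorensen, Castillo, Vance, Brennan, Vasquez, Amari.

Reyes, Nakamura, Ferreira, Sorensen, Castillo, Vance, Brennan, Vasquez, Amari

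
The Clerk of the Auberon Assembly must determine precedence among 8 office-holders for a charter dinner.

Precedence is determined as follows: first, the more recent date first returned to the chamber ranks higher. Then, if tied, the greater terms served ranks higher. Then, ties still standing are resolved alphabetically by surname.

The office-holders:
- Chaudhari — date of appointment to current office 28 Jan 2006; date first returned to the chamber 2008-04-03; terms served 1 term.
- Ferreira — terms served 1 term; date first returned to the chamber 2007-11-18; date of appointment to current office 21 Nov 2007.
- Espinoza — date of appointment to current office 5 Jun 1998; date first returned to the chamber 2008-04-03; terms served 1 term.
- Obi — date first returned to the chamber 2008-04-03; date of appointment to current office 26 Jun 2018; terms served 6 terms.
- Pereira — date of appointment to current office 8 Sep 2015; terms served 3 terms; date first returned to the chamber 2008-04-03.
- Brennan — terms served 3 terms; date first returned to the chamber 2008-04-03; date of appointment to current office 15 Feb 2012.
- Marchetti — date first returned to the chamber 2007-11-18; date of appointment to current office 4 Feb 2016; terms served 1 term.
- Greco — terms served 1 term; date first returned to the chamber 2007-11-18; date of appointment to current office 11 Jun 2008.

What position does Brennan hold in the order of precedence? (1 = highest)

By date first returned to the chamber (later first): Obi, Brennan, Pereira, Chaudhari and Espinoza (each 2008-04-03); then Ferreira, Greco and Marchetti (each 2007-11-18).
Among Obi, Brennan, Pereira, Chaudhari and Espinoza, by terms served (higher first): Obi (6 terms) before Brennan and Pereira (3 terms) before Chaudhari and Espinoza (1 term).
Among Brennan and Pereira, alphabetically by surname: Brennan before Pereira.
Among Chaudhari and Espinoza, alphabetically by surname: Chaudhari before Espinoza.
Ferreira, Greco and Marchetti all have terms served 1 term, so the next rule applies.
Among Ferreira, Greco and Marchetti, alphabetically by surname: Ferreira before Greco before Marchetti.
Order: Obi, Brennan, Pereira, Chaudhari, Espinoza, Ferreira, Greco, Marchetti. So position 2.

2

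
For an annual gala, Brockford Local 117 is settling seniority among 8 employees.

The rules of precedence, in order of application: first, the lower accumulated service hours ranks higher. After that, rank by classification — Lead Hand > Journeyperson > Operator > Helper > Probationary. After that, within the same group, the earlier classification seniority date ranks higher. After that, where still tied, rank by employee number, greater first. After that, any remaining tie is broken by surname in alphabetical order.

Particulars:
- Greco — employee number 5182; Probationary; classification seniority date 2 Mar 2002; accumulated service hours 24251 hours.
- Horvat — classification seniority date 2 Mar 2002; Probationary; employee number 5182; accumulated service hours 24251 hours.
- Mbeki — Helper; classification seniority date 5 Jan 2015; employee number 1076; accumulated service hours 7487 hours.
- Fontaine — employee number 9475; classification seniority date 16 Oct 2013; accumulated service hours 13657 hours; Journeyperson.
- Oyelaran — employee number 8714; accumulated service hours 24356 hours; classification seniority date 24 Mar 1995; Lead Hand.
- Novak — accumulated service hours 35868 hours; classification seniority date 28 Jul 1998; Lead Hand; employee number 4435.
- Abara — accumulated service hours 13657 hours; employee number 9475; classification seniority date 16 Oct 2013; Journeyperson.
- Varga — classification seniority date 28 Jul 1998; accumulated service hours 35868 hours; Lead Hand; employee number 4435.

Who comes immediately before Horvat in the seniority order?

By accumulated service hours (lower first): Mbeki (7487 hours); then Abara and Fontaine (both 13657 hours); then Greco and Horvat (both 24251 hours); then Oyelaran (24356 hours); then Novak and Varga (both 35868 hours).
Abara and Fontaine are each Journeyperson, so the next rule applies.
Abara and Fontaine both have classification seniority date 16 Oct 2013, so the next rule applies.
Abara and Fontaine both have employee number 9475, so the next rule applies.
Among Abara and Fontaine, alphabetically by surname: Abara before Fontaine.
Greco and Horvat are each Probationary, so the next rule applies.
Greco and Horvat both have classification seniority date 2 Mar 2002, so the next rule applies.
Greco and Horvat both have employee number 5182, so the next rule applies.
Among Greco and Horvat, alphabetically by surname: Greco before Horvat.
Novak and Varga are each Lead Hand, so the next rule applies.
Novak and Varga both have classification seniority date 28 Jul 1998, so the next rule applies.
Novak and Varga both have employee number 4435, so the next rule applies.
Among Novak and Varga, alphabetically by surname: Novak before Varga.
Order: Mbeki, Abara, Fontaine, Greco, Horvat, Oyelaran, Novak, Varga.

Greco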